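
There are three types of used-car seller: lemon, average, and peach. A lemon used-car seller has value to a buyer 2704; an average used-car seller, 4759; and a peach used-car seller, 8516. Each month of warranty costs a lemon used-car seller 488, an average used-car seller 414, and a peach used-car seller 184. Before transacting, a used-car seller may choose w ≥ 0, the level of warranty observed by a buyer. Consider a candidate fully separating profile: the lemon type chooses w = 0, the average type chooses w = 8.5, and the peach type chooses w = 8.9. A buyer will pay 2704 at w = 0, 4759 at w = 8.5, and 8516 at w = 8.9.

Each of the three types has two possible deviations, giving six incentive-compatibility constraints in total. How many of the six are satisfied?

Lemon (own payoff 2704): to w=8.5 gives 4759 − 488×8.5 = 611 → no gain ✓; to w=8.9 gives 8516 − 488×8.9 = 4172.8 → profitable ✗.
Average (own payoff 4759 − 414×8.5 = 1240): to w=0 gives 2704 → profitable ✗; to w=8.9 gives 8516 − 414×8.9 = 4831.4 → profitable ✗.
Peach (own payoff 8516 − 184×8.9 = 6878.4): to w=0 gives 2704 → no gain ✓; to w=8.5 gives 4759 − 184×8.5 = 3195 → no gain ✓.
3 of the 6 constraints hold; not an equilibrium.

3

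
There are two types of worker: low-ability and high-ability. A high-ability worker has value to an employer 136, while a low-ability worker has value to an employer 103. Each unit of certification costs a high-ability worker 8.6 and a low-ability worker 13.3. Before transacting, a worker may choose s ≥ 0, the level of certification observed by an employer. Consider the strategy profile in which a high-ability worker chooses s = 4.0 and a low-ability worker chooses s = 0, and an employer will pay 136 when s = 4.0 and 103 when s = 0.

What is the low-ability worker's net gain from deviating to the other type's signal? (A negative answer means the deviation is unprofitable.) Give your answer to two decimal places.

Playing s = 0 the low-ability worker receives 103.
Deviating to s = 4.0 brings payment 136 at cost 13.3 × 4.0 = 53.2, netting 82.8.
Gain from deviating: 82.8 − 103 = -20.20.
The gain is negative, so the low-ability type's incentive-compatibility constraint is satisfied.

-20.20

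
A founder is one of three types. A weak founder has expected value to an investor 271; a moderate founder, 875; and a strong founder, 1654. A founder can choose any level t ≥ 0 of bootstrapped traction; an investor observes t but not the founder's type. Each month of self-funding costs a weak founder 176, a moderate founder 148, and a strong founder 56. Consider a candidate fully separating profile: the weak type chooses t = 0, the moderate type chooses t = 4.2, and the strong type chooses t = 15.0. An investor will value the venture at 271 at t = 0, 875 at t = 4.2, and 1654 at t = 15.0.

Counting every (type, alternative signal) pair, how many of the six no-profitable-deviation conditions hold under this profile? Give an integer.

5

Moderate (own payoff 875 − 148×4.2 = 253.4): to t=0 gives 271 → profitable ✗; to t=15.0 gives 1654 − 148×15.0 = -566 → no gain ✓.
Strong (own payoff 1654 − 56×15.0 = 814): to t=0 gives 271 → no gain ✓; to t=4.2 gives 875 − 56×4.2 = 639.8 → no gain ✓.
Weak (own payoff 271): to t=4.2 gives 875 − 176×4.2 = 135.8 → no gain ✓; to t=15.0 gives 1654 − 176×15.0 = -986 → no gain ✓.
5 of the 6 constraints hold; not an equilibrium.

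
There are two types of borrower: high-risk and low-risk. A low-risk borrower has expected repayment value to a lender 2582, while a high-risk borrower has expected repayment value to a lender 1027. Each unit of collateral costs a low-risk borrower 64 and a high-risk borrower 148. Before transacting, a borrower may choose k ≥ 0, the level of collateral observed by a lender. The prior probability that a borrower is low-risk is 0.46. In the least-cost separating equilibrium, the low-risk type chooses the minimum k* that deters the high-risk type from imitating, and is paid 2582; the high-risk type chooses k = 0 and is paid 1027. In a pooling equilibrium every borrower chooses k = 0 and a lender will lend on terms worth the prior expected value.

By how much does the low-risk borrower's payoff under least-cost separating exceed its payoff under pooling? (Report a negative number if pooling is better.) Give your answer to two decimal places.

Least-cost separating signal: k* solves 1027 = 2582 − 148·k*, so k* = (2582 − 1027)/148 ≈ 10.5068.
Low-risk type's separating payoff: 2582 − 64 × k* = 2582 − 64 × (2582 − 1027)/148 = 2582 − 99520/148 ≈ 1909.5676.
Pooling payoff: 0.46 × 2582 + 0.54 × 1027 = 1742.3.
Difference: 1909.5676 − 1742.3 = 167.2676, i.e. 167.27 to two decimal places.
The low-risk type prefers to separate.

167.27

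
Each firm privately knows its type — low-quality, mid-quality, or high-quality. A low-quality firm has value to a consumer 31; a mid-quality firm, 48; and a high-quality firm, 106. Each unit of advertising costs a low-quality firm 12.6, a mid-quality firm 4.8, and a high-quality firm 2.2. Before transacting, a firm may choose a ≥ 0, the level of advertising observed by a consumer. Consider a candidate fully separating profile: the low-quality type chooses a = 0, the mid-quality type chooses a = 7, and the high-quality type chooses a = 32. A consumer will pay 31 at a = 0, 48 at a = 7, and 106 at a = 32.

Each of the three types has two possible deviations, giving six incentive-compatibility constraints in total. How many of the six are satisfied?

Mid-quality (own payoff 48 − 4.8×7 = 14.4): to a=0 gives 31 → profitable ✗; to a=32 gives 106 − 4.8×32 = -47.6 → no gain ✓.
Low-quality (own payoff 31): to a=7 gives 48 − 12.6×7 = -40.2 → no gain ✓; to a=32 gives 106 − 12.6×32 = -297.2 → no gain ✓.
High-quality (own payoff 106 − 2.2×32 = 35.6): to a=0 gives 31 → no gain ✓; to a=7 gives 48 − 2.2×7 = 32.6 → no gain ✓.
5 of the 6 constraints hold; not an equilibrium.

5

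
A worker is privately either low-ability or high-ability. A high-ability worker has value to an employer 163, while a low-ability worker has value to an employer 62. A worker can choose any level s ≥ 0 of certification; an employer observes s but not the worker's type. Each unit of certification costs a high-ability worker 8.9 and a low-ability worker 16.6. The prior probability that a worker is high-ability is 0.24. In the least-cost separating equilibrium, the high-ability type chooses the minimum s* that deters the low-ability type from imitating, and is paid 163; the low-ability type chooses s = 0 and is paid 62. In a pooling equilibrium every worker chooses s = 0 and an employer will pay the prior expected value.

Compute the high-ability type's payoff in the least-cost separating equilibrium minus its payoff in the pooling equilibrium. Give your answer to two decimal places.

22.61

Least-cost separating signal: s* solves 62 = 163 − 16.6·s*, so s* = (163 − 62)/16.6 ≈ 6.0843.
High-ability type's separating payoff: 163 − 8.9 × s* = 163 − 8.9 × (163 − 62)/16.6 = 163 − 898.9/16.6 ≈ 108.8494.
Pooling payoff: 0.24 × 163 + 0.76 × 62 = 86.24.
Difference: 108.8494 − 86.24 = 22.6094, i.e. 22.61 to two decimal places.
The high-ability type prefers to separate.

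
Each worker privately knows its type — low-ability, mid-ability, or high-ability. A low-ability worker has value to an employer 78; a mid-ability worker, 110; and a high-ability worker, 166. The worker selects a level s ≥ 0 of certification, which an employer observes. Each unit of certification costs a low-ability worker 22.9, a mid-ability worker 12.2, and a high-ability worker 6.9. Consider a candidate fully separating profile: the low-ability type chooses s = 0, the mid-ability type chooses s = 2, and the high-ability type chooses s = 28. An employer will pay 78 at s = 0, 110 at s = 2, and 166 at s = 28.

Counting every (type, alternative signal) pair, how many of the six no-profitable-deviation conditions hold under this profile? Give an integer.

4

Mid-ability (own payoff 110 − 12.2×2 = 85.6): to s=0 gives 78 → no gain ✓; to s=28 gives 166 − 12.2×28 = -175.6 → no gain ✓.
Low-ability (own payoff 78): to s=2 gives 110 − 22.9×2 = 64.2 → no gain ✓; to s=28 gives 166 − 22.9×28 = -475.2 → no gain ✓.
High-ability (own payoff 166 − 6.9×28 = -27.2): to s=0 gives 78 → profitable ✗; to s=2 gives 110 − 6.9×2 = 96.2 → profitable ✗.
4 of the 6 constraints hold; not an equilibrium.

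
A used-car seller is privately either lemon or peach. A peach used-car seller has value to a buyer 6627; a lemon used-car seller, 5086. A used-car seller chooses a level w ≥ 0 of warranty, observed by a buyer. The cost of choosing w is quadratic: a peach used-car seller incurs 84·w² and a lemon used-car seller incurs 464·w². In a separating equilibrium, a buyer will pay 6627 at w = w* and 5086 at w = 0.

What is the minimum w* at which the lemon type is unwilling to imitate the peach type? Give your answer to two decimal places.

1.82

The lemon type at w = 0 receives 5086; imitating at w* yields 6627 − 464·w*².
Indifference: 5086 = 6627 − 464·w*², so w*² = (6627 − 5086) / 464 ≈ 3.3211.
w* = √3.3211 ≈ 1.82.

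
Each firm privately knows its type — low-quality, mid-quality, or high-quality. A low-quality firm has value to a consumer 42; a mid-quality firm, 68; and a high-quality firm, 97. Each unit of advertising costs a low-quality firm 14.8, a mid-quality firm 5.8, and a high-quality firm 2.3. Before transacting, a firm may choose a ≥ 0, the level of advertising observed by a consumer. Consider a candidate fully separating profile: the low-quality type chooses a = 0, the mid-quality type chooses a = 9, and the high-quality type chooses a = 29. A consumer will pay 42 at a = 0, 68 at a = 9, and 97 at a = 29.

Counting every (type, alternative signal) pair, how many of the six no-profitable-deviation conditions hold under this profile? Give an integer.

Low-quality (own payoff 42): to a=9 gives 68 − 14.8×9 = -65.2 → no gain ✓; to a=29 gives 97 − 14.8×29 = -332.2 → no gain ✓.
High-quality (own payoff 97 − 2.3×29 = 30.3): to a=0 gives 42 → profitable ✗; to a=9 gives 68 − 2.3×9 = 47.3 → profitable ✗.
Mid-quality (own payoff 68 − 5.8×9 = 15.8): to a=0 gives 42 → profitable ✗; to a=29 gives 97 − 5.8×29 = -71.2 → no gain ✓.
3 of the 6 constraints hold; not an equilibrium.

3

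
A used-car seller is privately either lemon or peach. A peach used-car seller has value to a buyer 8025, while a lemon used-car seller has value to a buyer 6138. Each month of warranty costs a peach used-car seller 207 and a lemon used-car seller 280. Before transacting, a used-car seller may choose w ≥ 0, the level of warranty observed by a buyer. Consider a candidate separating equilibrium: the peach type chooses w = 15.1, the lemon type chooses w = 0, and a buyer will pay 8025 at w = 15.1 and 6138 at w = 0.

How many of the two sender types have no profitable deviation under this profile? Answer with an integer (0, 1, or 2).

Lemon type: stay at 0 → 6138; mimic → 8025 − 280 × 15.1 = 3797. IC holds (6138 ≥ 3797).
Peach type: signal → 8025 − 207 × 15.1 = 4899.3; deviate to 0 → 6138. IC fails (4899.3 < 6138).
1 of 2 constraints hold, so this profile is not an equilibrium.

1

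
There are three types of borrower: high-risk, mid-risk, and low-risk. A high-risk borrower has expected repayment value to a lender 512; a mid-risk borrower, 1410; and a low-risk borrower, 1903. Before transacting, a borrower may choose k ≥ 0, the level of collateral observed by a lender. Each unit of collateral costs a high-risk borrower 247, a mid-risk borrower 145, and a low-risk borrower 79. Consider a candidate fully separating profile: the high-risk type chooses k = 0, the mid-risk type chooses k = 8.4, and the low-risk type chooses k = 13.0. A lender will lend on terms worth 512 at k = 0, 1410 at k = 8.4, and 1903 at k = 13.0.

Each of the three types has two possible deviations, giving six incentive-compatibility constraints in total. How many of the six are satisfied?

5

High-risk (own payoff 512): to k=8.4 gives 1410 − 247×8.4 = -664.8 → no gain ✓; to k=13.0 gives 1903 − 247×13.0 = -1308 → no gain ✓.
Mid-risk (own payoff 1410 − 145×8.4 = 192): to k=0 gives 512 → profitable ✗; to k=13.0 gives 1903 − 145×13.0 = 18 → no gain ✓.
Low-risk (own payoff 1903 − 79×13.0 = 876): to k=0 gives 512 → no gain ✓; to k=8.4 gives 1410 − 79×8.4 = 746.4 → no gain ✓.
5 of the 6 constraints hold; not an equilibrium.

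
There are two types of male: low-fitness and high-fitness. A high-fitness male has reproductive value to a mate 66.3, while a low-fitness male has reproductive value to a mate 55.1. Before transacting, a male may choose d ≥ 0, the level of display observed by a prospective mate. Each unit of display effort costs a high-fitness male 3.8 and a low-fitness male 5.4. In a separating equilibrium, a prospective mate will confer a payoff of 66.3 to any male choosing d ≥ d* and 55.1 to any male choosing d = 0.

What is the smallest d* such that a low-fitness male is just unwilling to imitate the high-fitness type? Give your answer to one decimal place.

A low-fitness male choosing d = 0 receives 55.1.
Imitating at d* instead would pay 66.3 at cost 5.4·d*, netting 66.3 − 5.4·d*.
Indifference: 55.1 = 66.3 − 5.4·d*, so d* = (66.3 − 55.1) / 5.4 ≈ 2.1.
At d* the low-fitness type's incentive constraint just binds; the high-fitness type strictly prefers d* since its per-unit cost is lower.

2.1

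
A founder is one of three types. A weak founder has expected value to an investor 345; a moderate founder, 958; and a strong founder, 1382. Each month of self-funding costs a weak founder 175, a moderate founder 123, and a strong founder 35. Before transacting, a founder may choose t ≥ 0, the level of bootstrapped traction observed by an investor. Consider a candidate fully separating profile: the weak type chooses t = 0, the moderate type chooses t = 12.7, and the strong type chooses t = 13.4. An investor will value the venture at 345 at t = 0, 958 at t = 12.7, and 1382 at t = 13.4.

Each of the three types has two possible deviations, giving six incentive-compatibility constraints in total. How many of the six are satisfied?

Moderate (own payoff 958 − 123×12.7 = -604.1): to t=0 gives 345 → profitable ✗; to t=13.4 gives 1382 − 123×13.4 = -266.2 → profitable ✗.
Weak (own payoff 345): to t=12.7 gives 958 − 175×12.7 = -1264.5 → no gain ✓; to t=13.4 gives 1382 − 175×13.4 = -963 → no gain ✓.
Strong (own payoff 1382 − 35×13.4 = 913): to t=0 gives 345 → no gain ✓; to t=12.7 gives 958 − 35×12.7 = 513.5 → no gain ✓.
4 of the 6 constraints hold; not an equilibrium.

4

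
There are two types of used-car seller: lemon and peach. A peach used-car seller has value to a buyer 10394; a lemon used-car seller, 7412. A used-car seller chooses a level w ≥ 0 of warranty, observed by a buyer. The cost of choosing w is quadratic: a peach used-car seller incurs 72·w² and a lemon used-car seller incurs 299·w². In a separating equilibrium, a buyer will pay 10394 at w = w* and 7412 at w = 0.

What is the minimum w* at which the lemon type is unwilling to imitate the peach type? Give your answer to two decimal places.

The lemon type at w = 0 receives 7412; imitating at w* yields 10394 − 299·w*².
Indifference: 7412 = 10394 − 299·w*², so w*² = (10394 − 7412) / 299 ≈ 9.9732.
w* = √9.9732 ≈ 3.16.

3.16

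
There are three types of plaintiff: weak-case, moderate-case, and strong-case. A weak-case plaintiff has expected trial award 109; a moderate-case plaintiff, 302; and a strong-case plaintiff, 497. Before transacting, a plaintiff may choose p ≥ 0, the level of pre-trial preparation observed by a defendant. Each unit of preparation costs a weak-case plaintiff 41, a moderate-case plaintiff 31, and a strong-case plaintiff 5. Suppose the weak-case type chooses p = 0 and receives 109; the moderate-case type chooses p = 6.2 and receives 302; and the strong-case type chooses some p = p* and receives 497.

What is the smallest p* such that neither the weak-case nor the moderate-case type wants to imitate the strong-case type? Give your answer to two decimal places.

12.49

Moderate-case type (on-path payoff 302 − 31×6.2 = 109.8) won't mimic when 109.8 ≥ 497 − 31·p*, i.e. p* ≥ 12.49.
Weak-case type (on-path payoff 109) won't mimic when 109 ≥ 497 − 41·p*, i.e. p* ≥ 9.46.
Both must hold, so p* = max(9.46, 12.49) = 12.49. The moderate-case type's constraint binds.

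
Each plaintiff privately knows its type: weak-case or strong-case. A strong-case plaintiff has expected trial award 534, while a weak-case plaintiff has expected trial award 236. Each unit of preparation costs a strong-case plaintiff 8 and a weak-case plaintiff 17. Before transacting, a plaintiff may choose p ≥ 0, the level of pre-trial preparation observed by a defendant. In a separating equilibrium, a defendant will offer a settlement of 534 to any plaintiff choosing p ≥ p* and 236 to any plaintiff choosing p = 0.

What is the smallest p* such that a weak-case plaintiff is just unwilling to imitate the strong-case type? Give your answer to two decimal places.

17.53

A weak-case plaintiff choosing p = 0 receives 236.
Imitating at p* instead would pay 534 at cost 17·p*, netting 534 − 17·p*.
Indifference: 236 = 534 − 17·p*, so p* = (534 − 236) / 17 ≈ 17.53.
At p* the weak-case type's incentive constraint just binds; the strong-case type strictly prefers p* since its per-unit cost is lower.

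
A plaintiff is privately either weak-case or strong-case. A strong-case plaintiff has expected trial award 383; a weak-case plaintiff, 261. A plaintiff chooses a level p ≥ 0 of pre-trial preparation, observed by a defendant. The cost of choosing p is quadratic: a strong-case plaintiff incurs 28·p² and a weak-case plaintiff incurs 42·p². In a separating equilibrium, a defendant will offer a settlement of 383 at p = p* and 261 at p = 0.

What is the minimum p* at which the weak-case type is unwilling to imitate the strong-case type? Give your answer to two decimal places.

1.70

The weak-case type at p = 0 receives 261; imitating at p* yields 383 − 42·p*².
Indifference: 261 = 383 − 42·p*², so p*² = (383 − 261) / 42 ≈ 2.9048.
p* = √2.9048 ≈ 1.70.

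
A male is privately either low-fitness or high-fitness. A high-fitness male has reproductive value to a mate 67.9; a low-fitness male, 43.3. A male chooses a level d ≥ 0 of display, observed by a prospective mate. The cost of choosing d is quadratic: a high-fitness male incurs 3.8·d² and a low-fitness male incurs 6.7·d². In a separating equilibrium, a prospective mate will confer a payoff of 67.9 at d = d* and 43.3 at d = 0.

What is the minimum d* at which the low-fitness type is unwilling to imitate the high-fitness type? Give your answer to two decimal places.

1.92

The low-fitness type at d = 0 receives 43.3; imitating at d* yields 67.9 − 6.7·d*².
Indifference: 43.3 = 67.9 − 6.7·d*², so d*² = (67.9 − 43.3) / 6.7 ≈ 3.6716.
d* = √3.6716 ≈ 1.92.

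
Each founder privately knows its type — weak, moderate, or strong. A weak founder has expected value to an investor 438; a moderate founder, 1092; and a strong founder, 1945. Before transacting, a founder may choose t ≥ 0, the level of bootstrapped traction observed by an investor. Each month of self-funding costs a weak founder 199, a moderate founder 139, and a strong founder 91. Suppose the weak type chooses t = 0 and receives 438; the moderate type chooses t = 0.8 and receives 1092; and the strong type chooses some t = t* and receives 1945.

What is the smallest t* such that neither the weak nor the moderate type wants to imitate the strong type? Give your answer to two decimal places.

Weak type (on-path payoff 438) won't mimic when 438 ≥ 1945 − 199·t*, i.e. t* ≥ 7.57.
Moderate type (on-path payoff 1092 − 139×0.8 = 980.8) won't mimic when 980.8 ≥ 1945 − 139·t*, i.e. t* ≥ 6.94.
Both must hold, so t* = max(7.57, 6.94) = 7.57. The weak type's constraint binds.

7.57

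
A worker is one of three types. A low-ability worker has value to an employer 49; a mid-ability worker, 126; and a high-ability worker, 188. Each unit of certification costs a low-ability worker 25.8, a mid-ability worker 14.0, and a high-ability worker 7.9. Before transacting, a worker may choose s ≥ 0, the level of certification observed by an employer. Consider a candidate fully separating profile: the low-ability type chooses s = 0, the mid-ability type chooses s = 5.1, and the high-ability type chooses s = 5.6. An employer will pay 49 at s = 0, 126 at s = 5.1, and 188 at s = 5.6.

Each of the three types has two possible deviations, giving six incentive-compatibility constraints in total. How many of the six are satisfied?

Mid-ability (own payoff 126 − 14.0×5.1 = 54.6): to s=0 gives 49 → no gain ✓; to s=5.6 gives 188 − 14.0×5.6 = 109.6 → profitable ✗.
High-ability (own payoff 188 − 7.9×5.6 = 143.76): to s=0 gives 49 → no gain ✓; to s=5.1 gives 126 − 7.9×5.1 = 85.71 → no gain ✓.
Low-ability (own payoff 49): to s=5.1 gives 126 − 25.8×5.1 = -5.58 → no gain ✓; to s=5.6 gives 188 − 25.8×5.6 = 43.52 → no gain ✓.
5 of the 6 constraints hold; not an equilibrium.

5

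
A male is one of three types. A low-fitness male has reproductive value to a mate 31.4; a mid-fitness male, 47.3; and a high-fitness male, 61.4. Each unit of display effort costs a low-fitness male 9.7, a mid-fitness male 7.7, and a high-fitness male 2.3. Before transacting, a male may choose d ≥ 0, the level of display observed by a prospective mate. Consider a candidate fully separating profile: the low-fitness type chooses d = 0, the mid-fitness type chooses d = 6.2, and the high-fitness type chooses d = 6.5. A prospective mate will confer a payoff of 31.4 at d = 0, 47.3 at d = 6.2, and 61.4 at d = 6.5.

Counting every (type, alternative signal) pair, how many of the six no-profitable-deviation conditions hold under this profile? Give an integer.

High-fitness (own payoff 61.4 − 2.3×6.5 = 46.45): to d=0 gives 31.4 → no gain ✓; to d=6.2 gives 47.3 − 2.3×6.2 = 33.04 → no gain ✓.
Low-fitness (own payoff 31.4): to d=6.2 gives 47.3 − 9.7×6.2 = -12.84 → no gain ✓; to d=6.5 gives 61.4 − 9.7×6.5 = -1.65 → no gain ✓.
Mid-fitness (own payoff 47.3 − 7.7×6.2 = -0.44): to d=0 gives 31.4 → profitable ✗; to d=6.5 gives 61.4 − 7.7×6.5 = 11.35 → profitable ✗.
4 of the 6 constraints hold; not an equilibrium.

4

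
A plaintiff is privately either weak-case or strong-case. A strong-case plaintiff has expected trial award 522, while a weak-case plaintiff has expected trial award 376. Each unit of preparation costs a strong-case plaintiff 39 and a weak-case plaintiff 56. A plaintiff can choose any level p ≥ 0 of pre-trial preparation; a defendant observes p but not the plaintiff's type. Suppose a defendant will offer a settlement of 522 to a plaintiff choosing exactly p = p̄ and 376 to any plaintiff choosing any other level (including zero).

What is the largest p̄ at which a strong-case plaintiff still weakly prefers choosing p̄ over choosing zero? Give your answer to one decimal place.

Choosing p̄ yields the strong-case type 522 − 39·p̄; choosing zero yields 376.
The strong-case type is indifferent at 522 − 39·p̄ = 376, i.e. p̄ = (522 − 376) / 39 ≈ 3.7.
For any p̄ above 3.7 the strong-case type would rather pool at zero, so separation collapses.

3.7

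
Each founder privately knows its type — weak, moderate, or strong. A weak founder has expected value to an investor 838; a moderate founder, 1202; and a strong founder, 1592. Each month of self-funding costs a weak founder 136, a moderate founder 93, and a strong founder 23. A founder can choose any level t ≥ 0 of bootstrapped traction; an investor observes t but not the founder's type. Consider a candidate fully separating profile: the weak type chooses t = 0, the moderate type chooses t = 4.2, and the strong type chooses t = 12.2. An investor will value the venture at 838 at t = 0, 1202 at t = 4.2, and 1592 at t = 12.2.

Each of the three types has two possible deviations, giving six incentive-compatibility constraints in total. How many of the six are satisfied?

5

Strong (own payoff 1592 − 23×12.2 = 1311.4): to t=0 gives 838 → no gain ✓; to t=4.2 gives 1202 − 23×4.2 = 1105.4 → no gain ✓.
Weak (own payoff 838): to t=4.2 gives 1202 − 136×4.2 = 630.8 → no gain ✓; to t=12.2 gives 1592 − 136×12.2 = -67.2 → no gain ✓.
Moderate (own payoff 1202 − 93×4.2 = 811.4): to t=0 gives 838 → profitable ✗; to t=12.2 gives 1592 − 93×12.2 = 457.4 → no gain ✓.
5 of the 6 constraints hold; not an equilibrium.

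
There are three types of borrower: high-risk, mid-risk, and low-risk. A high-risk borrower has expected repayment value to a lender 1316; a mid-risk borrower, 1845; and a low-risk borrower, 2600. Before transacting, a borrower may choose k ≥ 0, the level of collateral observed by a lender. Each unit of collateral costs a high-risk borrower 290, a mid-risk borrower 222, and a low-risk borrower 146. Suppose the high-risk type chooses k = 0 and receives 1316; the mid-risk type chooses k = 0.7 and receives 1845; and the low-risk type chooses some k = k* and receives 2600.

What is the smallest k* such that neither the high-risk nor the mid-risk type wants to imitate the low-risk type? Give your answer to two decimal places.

High-risk type (on-path payoff 1316) won't mimic when 1316 ≥ 2600 − 290·k*, i.e. k* ≥ 4.43.
Mid-risk type (on-path payoff 1845 − 222×0.7 = 1689.6) won't mimic when 1689.6 ≥ 2600 − 222·k*, i.e. k* ≥ 4.10.
Both must hold, so k* = max(4.43, 4.10) = 4.43. The high-risk type's constraint binds.

4.43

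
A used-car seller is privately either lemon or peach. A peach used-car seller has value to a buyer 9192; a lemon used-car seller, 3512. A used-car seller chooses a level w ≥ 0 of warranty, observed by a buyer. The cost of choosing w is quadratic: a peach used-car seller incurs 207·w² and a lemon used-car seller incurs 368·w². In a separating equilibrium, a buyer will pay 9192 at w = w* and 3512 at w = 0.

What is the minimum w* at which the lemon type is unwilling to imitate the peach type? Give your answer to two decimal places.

The lemon type at w = 0 receives 3512; imitating at w* yields 9192 − 368·w*².
Indifference: 3512 = 9192 − 368·w*², so w*² = (9192 − 3512) / 368 ≈ 15.4348.
w* = √15.4348 ≈ 3.93.

3.93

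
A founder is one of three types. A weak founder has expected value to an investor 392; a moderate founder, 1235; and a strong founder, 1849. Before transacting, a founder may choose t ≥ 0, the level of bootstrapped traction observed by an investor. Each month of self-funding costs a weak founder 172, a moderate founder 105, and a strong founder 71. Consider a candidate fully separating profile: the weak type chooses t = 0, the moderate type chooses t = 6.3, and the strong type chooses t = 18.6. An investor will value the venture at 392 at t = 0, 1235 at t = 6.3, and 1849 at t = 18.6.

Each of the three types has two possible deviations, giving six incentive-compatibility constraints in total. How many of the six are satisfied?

5

Moderate (own payoff 1235 − 105×6.3 = 573.5): to t=0 gives 392 → no gain ✓; to t=18.6 gives 1849 − 105×18.6 = -104 → no gain ✓.
Strong (own payoff 1849 − 71×18.6 = 528.4): to t=0 gives 392 → no gain ✓; to t=6.3 gives 1235 − 71×6.3 = 787.7 → profitable ✗.
Weak (own payoff 392): to t=6.3 gives 1235 − 172×6.3 = 151.4 → no gain ✓; to t=18.6 gives 1849 − 172×18.6 = -1350.2 → no gain ✓.
5 of the 6 constraints hold; not an equilibrium.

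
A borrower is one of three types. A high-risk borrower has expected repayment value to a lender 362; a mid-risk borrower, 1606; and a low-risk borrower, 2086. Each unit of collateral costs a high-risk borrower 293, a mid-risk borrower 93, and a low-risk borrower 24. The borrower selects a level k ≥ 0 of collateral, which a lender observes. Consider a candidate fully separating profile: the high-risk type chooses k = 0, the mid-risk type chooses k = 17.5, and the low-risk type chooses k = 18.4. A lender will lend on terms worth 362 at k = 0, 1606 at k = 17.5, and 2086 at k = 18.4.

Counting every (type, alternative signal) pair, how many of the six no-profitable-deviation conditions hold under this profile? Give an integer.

Mid-risk (own payoff 1606 − 93×17.5 = -21.5): to k=0 gives 362 → profitable ✗; to k=18.4 gives 2086 − 93×18.4 = 374.8 → profitable ✗.
Low-risk (own payoff 2086 − 24×18.4 = 1644.4): to k=0 gives 362 → no gain ✓; to k=17.5 gives 1606 − 24×17.5 = 1186 → no gain ✓.
High-risk (own payoff 362): to k=17.5 gives 1606 − 293×17.5 = -3521.5 → no gain ✓; to k=18.4 gives 2086 − 293×18.4 = -3305.2 → no gain ✓.
4 of the 6 constraints hold; not an equilibrium.

4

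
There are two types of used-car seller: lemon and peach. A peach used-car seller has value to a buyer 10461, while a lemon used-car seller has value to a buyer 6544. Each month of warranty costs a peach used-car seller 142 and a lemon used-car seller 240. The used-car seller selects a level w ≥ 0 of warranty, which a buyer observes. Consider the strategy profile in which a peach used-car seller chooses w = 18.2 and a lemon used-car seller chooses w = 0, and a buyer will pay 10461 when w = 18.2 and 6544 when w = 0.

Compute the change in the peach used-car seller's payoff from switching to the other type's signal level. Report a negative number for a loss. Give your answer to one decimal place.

Playing w = 18.2 the peach used-car seller receives 10461 − 142 × 18.2 = 7876.6.
Deviating to w = 0 yields 6544 instead.
Gain from deviating: 6544 − 7876.6 = -1332.6.
The gain is negative, so the peach type's incentive-compatibility constraint is satisfied.

-1332.6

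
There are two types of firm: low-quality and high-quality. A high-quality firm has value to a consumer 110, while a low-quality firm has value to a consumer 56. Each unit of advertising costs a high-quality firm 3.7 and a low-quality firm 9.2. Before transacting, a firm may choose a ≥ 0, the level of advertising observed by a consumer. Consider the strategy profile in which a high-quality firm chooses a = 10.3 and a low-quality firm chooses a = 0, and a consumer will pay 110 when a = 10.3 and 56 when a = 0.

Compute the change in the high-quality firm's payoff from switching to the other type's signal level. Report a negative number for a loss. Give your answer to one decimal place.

-15.9

Playing a = 10.3 the high-quality firm receives 110 − 3.7 × 10.3 = 71.89.
Deviating to a = 0 yields 56 instead.
Gain from deviating: 56 − 71.89 = -15.89, i.e. -15.9 to one decimal place.
The gain is negative, so the high-quality type's incentive-compatibility constraint is satisfied.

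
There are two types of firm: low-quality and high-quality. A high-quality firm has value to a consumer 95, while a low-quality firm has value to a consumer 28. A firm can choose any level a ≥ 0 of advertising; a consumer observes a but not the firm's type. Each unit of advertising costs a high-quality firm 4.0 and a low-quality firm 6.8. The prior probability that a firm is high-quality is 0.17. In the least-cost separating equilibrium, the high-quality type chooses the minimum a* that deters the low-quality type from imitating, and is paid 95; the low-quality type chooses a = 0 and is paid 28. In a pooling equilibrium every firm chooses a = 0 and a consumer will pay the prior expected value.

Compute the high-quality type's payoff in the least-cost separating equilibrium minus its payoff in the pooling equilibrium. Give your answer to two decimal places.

Least-cost separating signal: a* solves 28 = 95 − 6.8·a*, so a* = (95 − 28)/6.8 ≈ 9.8529.
High-quality type's separating payoff: 95 − 4.0 × a* = 95 − 4.0 × (95 − 28)/6.8 = 95 − 268/6.8 ≈ 55.5882.
Pooling payoff: 0.17 × 95 + 0.83 × 28 = 39.39.
Difference: 55.5882 − 39.39 = 16.1982, i.e. 16.20 to two decimal places.
The high-quality type prefers to separate.

16.20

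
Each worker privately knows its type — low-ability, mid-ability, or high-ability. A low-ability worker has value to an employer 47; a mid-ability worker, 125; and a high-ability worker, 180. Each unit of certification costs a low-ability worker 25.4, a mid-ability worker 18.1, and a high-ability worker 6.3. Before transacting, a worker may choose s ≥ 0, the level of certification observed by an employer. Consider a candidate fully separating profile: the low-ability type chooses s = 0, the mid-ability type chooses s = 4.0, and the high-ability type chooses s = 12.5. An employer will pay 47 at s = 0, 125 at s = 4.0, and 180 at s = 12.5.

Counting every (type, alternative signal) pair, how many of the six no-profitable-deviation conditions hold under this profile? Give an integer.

Mid-ability (own payoff 125 − 18.1×4.0 = 52.6): to s=0 gives 47 → no gain ✓; to s=12.5 gives 180 − 18.1×12.5 = -46.25 → no gain ✓.
Low-ability (own payoff 47): to s=4.0 gives 125 − 25.4×4.0 = 23.4 → no gain ✓; to s=12.5 gives 180 − 25.4×12.5 = -137.5 → no gain ✓.
High-ability (own payoff 180 − 6.3×12.5 = 101.25): to s=0 gives 47 → no gain ✓; to s=4.0 gives 125 − 6.3×4.0 = 99.8 → no gain ✓.
6 of the 6 constraints hold; this profile is a separating equilibrium.

6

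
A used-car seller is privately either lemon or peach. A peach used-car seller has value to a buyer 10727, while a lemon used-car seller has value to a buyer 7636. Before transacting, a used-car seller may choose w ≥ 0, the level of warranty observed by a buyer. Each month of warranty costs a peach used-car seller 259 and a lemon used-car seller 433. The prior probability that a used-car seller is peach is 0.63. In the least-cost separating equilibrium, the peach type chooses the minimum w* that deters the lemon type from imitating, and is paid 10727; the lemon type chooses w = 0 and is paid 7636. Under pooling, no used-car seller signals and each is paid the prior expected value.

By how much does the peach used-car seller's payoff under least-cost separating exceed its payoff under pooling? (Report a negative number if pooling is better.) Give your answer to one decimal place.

-705.2

Least-cost separating signal: w* solves 7636 = 10727 − 433·w*, so w* = (10727 − 7636)/433 ≈ 7.1386.
Peach type's separating payoff: 10727 − 259 × w* = 10727 − 259 × (10727 − 7636)/433 = 10727 − 800569/433 ≈ 8878.111.
Pooling payoff: 0.63 × 10727 + 0.37 × 7636 = 9583.33.
Difference: 8878.111 − 9583.33 = -705.219, i.e. -705.2 to one decimal place.
The peach type would prefer the pooling outcome.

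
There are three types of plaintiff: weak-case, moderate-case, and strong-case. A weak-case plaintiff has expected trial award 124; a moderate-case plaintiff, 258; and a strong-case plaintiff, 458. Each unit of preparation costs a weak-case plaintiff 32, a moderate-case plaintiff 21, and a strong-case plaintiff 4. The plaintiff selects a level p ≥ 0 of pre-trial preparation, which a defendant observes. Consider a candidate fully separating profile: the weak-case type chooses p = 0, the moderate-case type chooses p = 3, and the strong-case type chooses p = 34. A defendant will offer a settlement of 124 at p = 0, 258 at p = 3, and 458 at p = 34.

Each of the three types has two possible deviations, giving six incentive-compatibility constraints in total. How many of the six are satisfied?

Weak-case (own payoff 124): to p=3 gives 258 − 32×3 = 162 → profitable ✗; to p=34 gives 458 − 32×34 = -630 → no gain ✓.
Moderate-case (own payoff 258 − 21×3 = 195): to p=0 gives 124 → no gain ✓; to p=34 gives 458 − 21×34 = -256 → no gain ✓.
Strong-case (own payoff 458 − 4×34 = 322): to p=0 gives 124 → no gain ✓; to p=3 gives 258 − 4×3 = 246 → no gain ✓.
5 of the 6 constraints hold; not an equilibrium.

5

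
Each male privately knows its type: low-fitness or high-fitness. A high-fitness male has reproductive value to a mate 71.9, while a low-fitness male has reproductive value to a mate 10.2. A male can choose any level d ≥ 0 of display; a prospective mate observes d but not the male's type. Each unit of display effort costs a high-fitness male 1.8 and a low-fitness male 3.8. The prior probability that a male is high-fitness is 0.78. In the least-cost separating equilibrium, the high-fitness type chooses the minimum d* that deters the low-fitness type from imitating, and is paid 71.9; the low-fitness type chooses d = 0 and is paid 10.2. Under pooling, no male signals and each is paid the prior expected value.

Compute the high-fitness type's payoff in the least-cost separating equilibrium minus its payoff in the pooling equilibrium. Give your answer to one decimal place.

Least-cost separating signal: d* solves 10.2 = 71.9 − 3.8·d*, so d* = (71.9 − 10.2)/3.8 ≈ 16.2368.
High-fitness type's separating payoff: 71.9 − 1.8 × d* = 71.9 − 1.8 × (71.9 − 10.2)/3.8 = 71.9 − 111.06/3.8 ≈ 42.674.
Pooling payoff: 0.78 × 71.9 + 0.22 × 10.2 = 58.326.
Difference: 42.674 − 58.326 = -15.652, i.e. -15.7 to one decimal place.
The high-fitness type would prefer the pooling outcome.

-15.7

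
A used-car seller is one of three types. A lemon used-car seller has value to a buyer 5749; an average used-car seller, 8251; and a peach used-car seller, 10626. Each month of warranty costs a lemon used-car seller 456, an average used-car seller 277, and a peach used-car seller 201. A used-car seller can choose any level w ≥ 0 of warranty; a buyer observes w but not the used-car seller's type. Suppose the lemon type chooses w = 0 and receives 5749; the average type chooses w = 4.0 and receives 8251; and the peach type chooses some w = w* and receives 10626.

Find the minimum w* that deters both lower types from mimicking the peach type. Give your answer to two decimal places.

12.57

Lemon type (on-path payoff 5749) won't mimic when 5749 ≥ 10626 − 456·w*, i.e. w* ≥ 10.70.
Average type (on-path payoff 8251 − 277×4.0 = 7143) won't mimic when 7143 ≥ 10626 − 277·w*, i.e. w* ≥ 12.57.
Both must hold, so w* = max(10.70, 12.57) = 12.57. The average type's constraint binds.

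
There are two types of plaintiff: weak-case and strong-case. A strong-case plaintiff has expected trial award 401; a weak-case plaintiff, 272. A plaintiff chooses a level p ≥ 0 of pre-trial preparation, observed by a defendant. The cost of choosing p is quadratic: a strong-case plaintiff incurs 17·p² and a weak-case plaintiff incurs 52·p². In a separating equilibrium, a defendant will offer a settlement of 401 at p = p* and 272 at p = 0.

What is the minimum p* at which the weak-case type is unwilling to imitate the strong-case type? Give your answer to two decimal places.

The weak-case type at p = 0 receives 272; imitating at p* yields 401 − 52·p*².
Indifference: 272 = 401 − 52·p*², so p*² = (401 − 272) / 52 ≈ 2.4808.
p* = √2.4808 ≈ 1.58.

1.58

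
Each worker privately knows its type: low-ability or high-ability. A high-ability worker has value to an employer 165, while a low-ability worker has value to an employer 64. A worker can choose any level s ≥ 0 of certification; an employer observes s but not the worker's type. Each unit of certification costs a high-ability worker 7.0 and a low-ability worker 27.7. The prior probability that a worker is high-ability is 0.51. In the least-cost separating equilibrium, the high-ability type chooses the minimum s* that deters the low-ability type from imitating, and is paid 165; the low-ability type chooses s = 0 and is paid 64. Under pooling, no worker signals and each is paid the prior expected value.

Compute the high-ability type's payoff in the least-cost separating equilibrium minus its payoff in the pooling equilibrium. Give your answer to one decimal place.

24.0

Least-cost separating signal: s* solves 64 = 165 − 27.7·s*, so s* = (165 − 64)/27.7 ≈ 3.6462.
High-ability type's separating payoff: 165 − 7.0 × s* = 165 − 7.0 × (165 − 64)/27.7 = 165 − 707/27.7 ≈ 139.477.
Pooling payoff: 0.51 × 165 + 0.49 × 64 = 115.51.
Difference: 139.477 − 115.51 = 23.967, i.e. 24.0 to one decimal place.
The high-ability type prefers to separate.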